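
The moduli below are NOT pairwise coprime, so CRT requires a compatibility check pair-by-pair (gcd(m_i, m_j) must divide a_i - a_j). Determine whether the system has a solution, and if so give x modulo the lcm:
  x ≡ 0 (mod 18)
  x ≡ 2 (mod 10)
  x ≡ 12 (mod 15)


Moduli 18, 10, 15 are not pairwise coprime, so CRT works modulo lcm(m_i) when all pairwise compatibility conditions hold.
Pairwise compatibility: gcd(m_i, m_j) must divide a_i - a_j for every pair.
Merge one congruence at a time:
  Start: x ≡ 0 (mod 18).
  Combine with x ≡ 2 (mod 10): gcd(18, 10) = 2; 2 - 0 = 2, which IS divisible by 2, so compatible.
    Write x = 0 + 18·t and substitute into x ≡ 2 (mod 10): 18·t ≡ 2 − 0 = 2 (mod 10).
    Divide the congruence (and modulus) by g = 2: 9·t ≡ 1 (mod 5).
    Reduce coefficients mod 5: 4·t ≡ 1 (mod 5).
    The inverse of 4 mod 5 is 4 (since 4·4 = 16 = 3·5 + 1), so t ≡ 4·1 = 4 ≡ 4 (mod 5).
    Then x = 0 + 18·4 = 72, valid modulo lcm(18, 10) = 90: x ≡ 72 (mod 90).
  Combine with x ≡ 12 (mod 15): gcd(90, 15) = 15; 12 - 72 = -60, which IS divisible by 15, so compatible.
    Write x = 72 + 90·t and substitute into x ≡ 12 (mod 15): 90·t ≡ 12 − 72 = -60 (mod 15).
    Divide the congruence (and modulus) by g = 15: 6·t ≡ -4 (mod 1).
    Modulo 1 every t works; take t = 0.
    Then x = 72 + 90·0 = 72, valid modulo lcm(90, 15) = 90: x ≡ 72 (mod 90).
Verify: 72 mod 18 = 0, 72 mod 10 = 2, 72 mod 15 = 12.

x ≡ 72 (mod 90).


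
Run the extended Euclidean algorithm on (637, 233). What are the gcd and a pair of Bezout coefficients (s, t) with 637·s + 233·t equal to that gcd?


Euclidean algorithm on (637, 233) — divide until remainder is 0:
  637 = 2 · 233 + 171
  233 = 1 · 171 + 62
  171 = 2 · 62 + 47
  62 = 1 · 47 + 15
  47 = 3 · 15 + 2
  15 = 7 · 2 + 1
  2 = 2 · 1 + 0
gcd(637, 233) = 1.
Track Bezout coefficients alongside the remainders: start with r₀ = 637 = a·1 + b·0 (s = 1, t = 0) and r₁ = 233 = a·0 + b·1 (s = 0, t = 1); each new remainder r_{k+1} = r_{k-1} − q_k·r_k inherits s_{k+1} = s_{k-1} − q_k·s_k, t_{k+1} = t_{k-1} − q_k·t_k, so r_k = a·s_k + b·t_k at every step:
  q = 2: r = 171, s = 1 − 2·0 = 1, t = 0 − 2·1 = -2  (check: 637·1 + 233·(-2) = 171)
  q = 1: r = 62, s = 0 − 1·1 = -1, t = 1 − 1·(-2) = 3  (check: 637·(-1) + 233·3 = 62)
  q = 2: r = 47, s = 1 − 2·(-1) = 3, t = -2 − 2·3 = -8  (check: 637·3 + 233·(-8) = 47)
  q = 1: r = 15, s = -1 − 1·3 = -4, t = 3 − 1·(-8) = 11  (check: 637·(-4) + 233·11 = 15)
  q = 3: r = 2, s = 3 − 3·(-4) = 15, t = -8 − 3·11 = -41  (check: 637·15 + 233·(-41) = 2)
  q = 7: r = 1, s = -4 − 7·15 = -109, t = 11 − 7·(-41) = 298  (check: 637·(-109) + 233·298 = 1)
The row with r = 1 (the gcd) gives the Bezout coefficients s = -109, t = 298.
Result: 637 · (-109) + 233 · (298) = 1.

gcd(637, 233) = 1; s = -109, t = 298 (check: 637·(-109) + 233·298 = 1).


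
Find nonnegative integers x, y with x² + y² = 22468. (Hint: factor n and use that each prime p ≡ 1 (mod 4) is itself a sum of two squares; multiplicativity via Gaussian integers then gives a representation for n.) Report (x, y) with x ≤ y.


Step 1: Factor n = 22468 = 2^2 · 41 · 137.
Step 2: Check the mod-4 condition on each prime factor: 2 = 2 (special); 41 ≡ 1 (mod 4), exponent 1; 137 ≡ 1 (mod 4), exponent 1.
All primes ≡ 3 (mod 4) appear to even exponent (or don't appear), so by the two-squares theorem n IS expressible as a sum of two squares.
Step 3: Build a representation. Group n = k² · m with k = 2 and m = 41 · 137 = 5617 (a product of primes ≡ 1 (mod 4)); a representation of m scales to one of n via (k·x)² + (k·y)² = k²(x² + y²). Each prime p ≡ 1 (mod 4) is itself a sum of two squares; find a² by testing p − a² for a perfect square:
  41: 41 − 1² = 40, 41 − 2² = 37, 41 − 3² = 32, 41 − 4² = 25 = 5² ⇒ 41 = 4² + 5².
  137: 137 − 1² = 136, 137 − 2² = 133, 137 − 3² = 128, 137 − 4² = 121 = 11² ⇒ 137 = 4² + 11².
  Combine using the Brahmagupta–Fibonacci identity (a² + b²)(c² + d²) = (ac − bd)² + (ad + bc)² = (ac + bd)² + (ad − bc)²:
  41 · 137 = 5617: from (4² + 5²)(4² + 11²), take (4·4 − 5·11, 4·11 + 5·4) = (16 − 55, 44 + 20) = (-39, 64); dropping signs (only squares matter) gives (39, 64); check 39² + 64² = 1521 + 4096 = 5617 ✓.
  Scale by k = 2: (2·39, 2·64) = (78, 128).
Step 4: Order so x ≤ y and verify: 78² + 128² = 6084 + 16384 = 22468 = n. ✓

n = 22468 = 78² + 128² (one valid representation with x ≤ y).


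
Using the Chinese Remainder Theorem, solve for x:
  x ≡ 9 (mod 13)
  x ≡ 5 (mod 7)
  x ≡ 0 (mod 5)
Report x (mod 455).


Moduli 13, 7, 5 are pairwise coprime; by CRT there is a unique solution modulo M = 13 · 7 · 5 = 455.
Solve pairwise, accumulating the modulus:
  Start with x ≡ 9 (mod 13).
  Combine with x ≡ 5 (mod 7): since gcd(13, 7) = 1, we get a unique residue mod 91.
    Write x = 9 + 13·t and substitute into x ≡ 5 (mod 7): 13·t ≡ 5 − 9 = -4 (mod 7).
    Reduce coefficients mod 7: 6·t ≡ 3 (mod 7).
    The inverse of 6 mod 7 is 6 (since 6·6 = 36 = 5·7 + 1), so t ≡ 6·3 = 18 ≡ 4 (mod 7).
    Then x = 9 + 13·4 = 61, valid modulo lcm(13, 7) = 91: x ≡ 61 (mod 91).
  Combine with x ≡ 0 (mod 5): since gcd(91, 5) = 1, we get a unique residue mod 455.
    Write x = 61 + 91·t and substitute into x ≡ 0 (mod 5): 91·t ≡ 0 − 61 = -61 (mod 5).
    Reduce coefficients mod 5: 1·t ≡ 4 (mod 5).
    So t ≡ 4 (mod 5).
    Then x = 61 + 91·4 = 425, valid modulo lcm(91, 5) = 455: x ≡ 425 (mod 455).
Verify: 425 mod 13 = 9 ✓, 425 mod 7 = 5 ✓, 425 mod 5 = 0 ✓.

x ≡ 425 (mod 455).


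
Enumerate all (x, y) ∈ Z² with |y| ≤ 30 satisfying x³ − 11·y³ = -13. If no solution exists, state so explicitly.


The equation is x³ - 11y³ = -13. For fixed y, x³ = 11·y³ − 13, so a solution requires the RHS to be a perfect cube.
Strategy: iterate y from -30 to 30, compute RHS = 11·y³ − 13, and check whether it is a (positive or negative) perfect cube.
Check small values of y:
  y = 0: RHS = -13 is not a perfect cube.
  y = 1: RHS = -2 is not a perfect cube.
  y = -1: RHS = -24 is not a perfect cube.
  y = 2: RHS = 75 is not a perfect cube.
  y = -2: RHS = -101 is not a perfect cube.
  y = 3: RHS = 284 is not a perfect cube.
  y = -3: RHS = -310 is not a perfect cube.
Continuing the search up to |y| = 30 finds no solutions either.
No (x, y) in the scanned range satisfies the equation.

No integer solutions with |y| ≤ 30.


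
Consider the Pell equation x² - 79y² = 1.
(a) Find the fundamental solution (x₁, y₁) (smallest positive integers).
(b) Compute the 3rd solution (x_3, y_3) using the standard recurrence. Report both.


Step 1: Find the fundamental solution (x₁, y₁) of x² - 79y² = 1.
  Expand √79 as a continued fraction. a₀ = ⌊√79⌋ = 8; iterate m_{k+1} = d_k·a_k − m_k, d_{k+1} = (79 − m_{k+1}²)/d_k, a_{k+1} = ⌊(a₀ + m_{k+1})/d_{k+1}⌋ (starting m₀ = 0, d₀ = 1), with convergents p_k = a_k·p_{k-1} + p_{k-2}, q_k = a_k·q_{k-1} + q_{k-2} (p₋₁ = 1, q₋₁ = 0):
  k = 0: a₀ = 8; p₀/q₀ = 8/1; p₀² − 79·q₀² = 64 − 79 = -15.
  k = 1: m = 8, d = 15, a = ⌊(8 + 8)/15⌋ = 1; p/q = (1·8 + 1)/(1·1 + 0) = 9/1; p² − 79·q² = 81 − 79 = 2.
  k = 2: m = 7, d = 2, a = ⌊(8 + 7)/2⌋ = 7; p/q = (7·9 + 8)/(7·1 + 1) = 71/8; p² − 79·q² = 5041 − 5056 = -15.
  k = 3: m = 7, d = 15, a = ⌊(8 + 7)/15⌋ = 1; p/q = (1·71 + 9)/(1·8 + 1) = 80/9; p² − 79·q² = 6400 − 6399 = 1.
  The first convergent with p² − 79·q² = 1 gives the fundamental solution (x₁, y₁) = (80, 9).
Step 2: Apply the recurrence (x_{n+1}, y_{n+1}) = (x₁x_n + 79y₁y_n, x₁y_n + y₁x_n) repeatedly.
  From (x_1, y_1) = (80, 9): x_2 = 80·80 + 79·9·9 = 12799; y_2 = 80·9 + 9·80 = 1440.
  From (x_2, y_2) = (12799, 1440): x_3 = 80·12799 + 79·9·1440 = 2047760; y_3 = 80·1440 + 9·12799 = 230391.
Step 3: Verify x_3² - 79·y_3² = 4193321017600 - 4193321017599 = 1 (should be 1). ✓

(x_1, y_1) = (80, 9); (x_3, y_3) = (2047760, 230391).


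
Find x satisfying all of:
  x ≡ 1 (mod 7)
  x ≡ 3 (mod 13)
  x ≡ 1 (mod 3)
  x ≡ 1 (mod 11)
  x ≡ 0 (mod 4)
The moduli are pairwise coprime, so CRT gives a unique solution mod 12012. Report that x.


Product of moduli M = 7 · 13 · 3 · 11 · 4 = 12012.
Merge one congruence at a time:
  Start: x ≡ 1 (mod 7).
  Combine with x ≡ 3 (mod 13); new modulus lcm = 91.
    Write x = 1 + 7·t and substitute into x ≡ 3 (mod 13): 7·t ≡ 3 − 1 = 2 (mod 13).
    The inverse of 7 mod 13 is 2 (since 7·2 = 14 = 1·13 + 1), so t ≡ 2·2 = 4 ≡ 4 (mod 13).
    Then x = 1 + 7·4 = 29, valid modulo lcm(7, 13) = 91: x ≡ 29 (mod 91).
  Combine with x ≡ 1 (mod 3); new modulus lcm = 273.
    Write x = 29 + 91·t and substitute into x ≡ 1 (mod 3): 91·t ≡ 1 − 29 = -28 (mod 3).
    Reduce coefficients mod 3: 1·t ≡ 2 (mod 3).
    So t ≡ 2 (mod 3).
    Then x = 29 + 91·2 = 211, valid modulo lcm(91, 3) = 273: x ≡ 211 (mod 273).
  Combine with x ≡ 1 (mod 11); new modulus lcm = 3003.
    Write x = 211 + 273·t and substitute into x ≡ 1 (mod 11): 273·t ≡ 1 − 211 = -210 (mod 11).
    Reduce coefficients mod 11: 9·t ≡ 10 (mod 11).
    The inverse of 9 mod 11 is 5 (since 9·5 = 45 = 4·11 + 1), so t ≡ 5·10 = 50 ≡ 6 (mod 11).
    Then x = 211 + 273·6 = 1849, valid modulo lcm(273, 11) = 3003: x ≡ 1849 (mod 3003).
  Combine with x ≡ 0 (mod 4); new modulus lcm = 12012.
    Write x = 1849 + 3003·t and substitute into x ≡ 0 (mod 4): 3003·t ≡ 0 − 1849 = -1849 (mod 4).
    Reduce coefficients mod 4: 3·t ≡ 3 (mod 4).
    The inverse of 3 mod 4 is 3 (since 3·3 = 9 = 2·4 + 1), so t ≡ 3·3 = 9 ≡ 1 (mod 4).
    Then x = 1849 + 3003·1 = 4852, valid modulo lcm(3003, 4) = 12012: x ≡ 4852 (mod 12012).
Verify against each original: 4852 mod 7 = 1, 4852 mod 13 = 3, 4852 mod 3 = 1, 4852 mod 11 = 1, 4852 mod 4 = 0.

x ≡ 4852 (mod 12012).


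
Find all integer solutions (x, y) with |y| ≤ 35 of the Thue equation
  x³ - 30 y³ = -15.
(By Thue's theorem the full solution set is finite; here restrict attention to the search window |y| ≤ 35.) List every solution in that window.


The equation is x³ - 30y³ = -15. For fixed y, x³ = 30·y³ − 15, so a solution requires the RHS to be a perfect cube.
Strategy: iterate y from -35 to 35, compute RHS = 30·y³ − 15, and check whether it is a (positive or negative) perfect cube.
Check small values of y:
  y = 0: RHS = -15 is not a perfect cube.
  y = 1: RHS = 15 is not a perfect cube.
  y = -1: RHS = -45 is not a perfect cube.
  y = 2: RHS = 225 is not a perfect cube.
  y = -2: RHS = -255 is not a perfect cube.
  y = 3: RHS = 795 is not a perfect cube.
  y = -3: RHS = -825 is not a perfect cube.
Continuing the search up to |y| = 35 finds no solutions either.
No (x, y) in the scanned range satisfies the equation.

No integer solutions with |y| ≤ 35.


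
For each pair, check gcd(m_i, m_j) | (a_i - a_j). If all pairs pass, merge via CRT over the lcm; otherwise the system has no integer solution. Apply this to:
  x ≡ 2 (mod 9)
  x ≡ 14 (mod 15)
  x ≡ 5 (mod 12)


Moduli 9, 15, 12 are not pairwise coprime, so CRT works modulo lcm(m_i) when all pairwise compatibility conditions hold.
Pairwise compatibility: gcd(m_i, m_j) must divide a_i - a_j for every pair.
Merge one congruence at a time:
  Start: x ≡ 2 (mod 9).
  Combine with x ≡ 14 (mod 15): gcd(9, 15) = 3; 14 - 2 = 12, which IS divisible by 3, so compatible.
    Write x = 2 + 9·t and substitute into x ≡ 14 (mod 15): 9·t ≡ 14 − 2 = 12 (mod 15).
    Divide the congruence (and modulus) by g = 3: 3·t ≡ 4 (mod 5).
    The inverse of 3 mod 5 is 2 (since 3·2 = 6 = 1·5 + 1), so t ≡ 2·4 = 8 ≡ 3 (mod 5).
    Then x = 2 + 9·3 = 29, valid modulo lcm(9, 15) = 45: x ≡ 29 (mod 45).
  Combine with x ≡ 5 (mod 12): gcd(45, 12) = 3; 5 - 29 = -24, which IS divisible by 3, so compatible.
    Write x = 29 + 45·t and substitute into x ≡ 5 (mod 12): 45·t ≡ 5 − 29 = -24 (mod 12).
    Divide the congruence (and modulus) by g = 3: 15·t ≡ -8 (mod 4).
    Reduce coefficients mod 4: 3·t ≡ 0 (mod 4).
    The inverse of 3 mod 4 is 3 (since 3·3 = 9 = 2·4 + 1), so t ≡ 3·0 = 0 ≡ 0 (mod 4).
    Then x = 29 + 45·0 = 29, valid modulo lcm(45, 12) = 180: x ≡ 29 (mod 180).
Verify: 29 mod 9 = 2, 29 mod 15 = 14, 29 mod 12 = 5.

x ≡ 29 (mod 180).


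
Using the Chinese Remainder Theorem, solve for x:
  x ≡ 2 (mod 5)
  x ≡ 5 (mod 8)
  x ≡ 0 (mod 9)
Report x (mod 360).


Moduli 5, 8, 9 are pairwise coprime; by CRT there is a unique solution modulo M = 5 · 8 · 9 = 360.
Solve pairwise, accumulating the modulus:
  Start with x ≡ 2 (mod 5).
  Combine with x ≡ 5 (mod 8): since gcd(5, 8) = 1, we get a unique residue mod 40.
    Write x = 2 + 5·t and substitute into x ≡ 5 (mod 8): 5·t ≡ 5 − 2 = 3 (mod 8).
    The inverse of 5 mod 8 is 5 (since 5·5 = 25 = 3·8 + 1), so t ≡ 5·3 = 15 ≡ 7 (mod 8).
    Then x = 2 + 5·7 = 37, valid modulo lcm(5, 8) = 40: x ≡ 37 (mod 40).
  Combine with x ≡ 0 (mod 9): since gcd(40, 9) = 1, we get a unique residue mod 360.
    Write x = 37 + 40·t and substitute into x ≡ 0 (mod 9): 40·t ≡ 0 − 37 = -37 (mod 9).
    Reduce coefficients mod 9: 4·t ≡ 8 (mod 9).
    The inverse of 4 mod 9 is 7 (since 4·7 = 28 = 3·9 + 1), so t ≡ 7·8 = 56 ≡ 2 (mod 9).
    Then x = 37 + 40·2 = 117, valid modulo lcm(40, 9) = 360: x ≡ 117 (mod 360).
Verify: 117 mod 5 = 2 ✓, 117 mod 8 = 5 ✓, 117 mod 9 = 0 ✓.

x ≡ 117 (mod 360).


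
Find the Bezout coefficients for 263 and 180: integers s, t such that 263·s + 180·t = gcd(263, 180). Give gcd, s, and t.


Euclidean algorithm on (263, 180) — divide until remainder is 0:
  263 = 1 · 180 + 83
  180 = 2 · 83 + 14
  83 = 5 · 14 + 13
  14 = 1 · 13 + 1
  13 = 13 · 1 + 0
gcd(263, 180) = 1.
Track Bezout coefficients alongside the remainders: start with r₀ = 263 = a·1 + b·0 (s = 1, t = 0) and r₁ = 180 = a·0 + b·1 (s = 0, t = 1); each new remainder r_{k+1} = r_{k-1} − q_k·r_k inherits s_{k+1} = s_{k-1} − q_k·s_k, t_{k+1} = t_{k-1} − q_k·t_k, so r_k = a·s_k + b·t_k at every step:
  q = 1: r = 83, s = 1 − 1·0 = 1, t = 0 − 1·1 = -1  (check: 263·1 + 180·(-1) = 83)
  q = 2: r = 14, s = 0 − 2·1 = -2, t = 1 − 2·(-1) = 3  (check: 263·(-2) + 180·3 = 14)
  q = 5: r = 13, s = 1 − 5·(-2) = 11, t = -1 − 5·3 = -16  (check: 263·11 + 180·(-16) = 13)
  q = 1: r = 1, s = -2 − 1·11 = -13, t = 3 − 1·(-16) = 19  (check: 263·(-13) + 180·19 = 1)
The row with r = 1 (the gcd) gives the Bezout coefficients s = -13, t = 19.
Result: 263 · (-13) + 180 · (19) = 1.

gcd(263, 180) = 1; s = -13, t = 19 (check: 263·(-13) + 180·19 = 1).


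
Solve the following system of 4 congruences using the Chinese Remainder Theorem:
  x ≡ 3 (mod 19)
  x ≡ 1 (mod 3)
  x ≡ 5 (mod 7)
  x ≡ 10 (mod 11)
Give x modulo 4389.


Product of moduli M = 19 · 3 · 7 · 11 = 4389.
Merge one congruence at a time:
  Start: x ≡ 3 (mod 19).
  Combine with x ≡ 1 (mod 3); new modulus lcm = 57.
    Write x = 3 + 19·t and substitute into x ≡ 1 (mod 3): 19·t ≡ 1 − 3 = -2 (mod 3).
    Reduce coefficients mod 3: 1·t ≡ 1 (mod 3).
    So t ≡ 1 (mod 3).
    Then x = 3 + 19·1 = 22, valid modulo lcm(19, 3) = 57: x ≡ 22 (mod 57).
  Combine with x ≡ 5 (mod 7); new modulus lcm = 399.
    Write x = 22 + 57·t and substitute into x ≡ 5 (mod 7): 57·t ≡ 5 − 22 = -17 (mod 7).
    Reduce coefficients mod 7: 1·t ≡ 4 (mod 7).
    So t ≡ 4 (mod 7).
    Then x = 22 + 57·4 = 250, valid modulo lcm(57, 7) = 399: x ≡ 250 (mod 399).
  Combine with x ≡ 10 (mod 11); new modulus lcm = 4389.
    Write x = 250 + 399·t and substitute into x ≡ 10 (mod 11): 399·t ≡ 10 − 250 = -240 (mod 11).
    Reduce coefficients mod 11: 3·t ≡ 2 (mod 11).
    The inverse of 3 mod 11 is 4 (since 3·4 = 12 = 1·11 + 1), so t ≡ 4·2 = 8 ≡ 8 (mod 11).
    Then x = 250 + 399·8 = 3442, valid modulo lcm(399, 11) = 4389: x ≡ 3442 (mod 4389).
Verify against each original: 3442 mod 19 = 3, 3442 mod 3 = 1, 3442 mod 7 = 5, 3442 mod 11 = 10.

x ≡ 3442 (mod 4389).


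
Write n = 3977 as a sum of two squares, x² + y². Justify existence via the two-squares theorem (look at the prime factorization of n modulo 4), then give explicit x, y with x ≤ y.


Step 1: Factor n = 3977 = 41 · 97.
Step 2: Check the mod-4 condition on each prime factor: 41 ≡ 1 (mod 4), exponent 1; 97 ≡ 1 (mod 4), exponent 1.
All primes ≡ 3 (mod 4) appear to even exponent (or don't appear), so by the two-squares theorem n IS expressible as a sum of two squares.
Step 3: Build a representation. Here n = 41 · 97 is a product of primes ≡ 1 (mod 4). Each prime p ≡ 1 (mod 4) is itself a sum of two squares; find a² by testing p − a² for a perfect square:
  41: 41 − 1² = 40, 41 − 2² = 37, 41 − 3² = 32, 41 − 4² = 25 = 5² ⇒ 41 = 4² + 5².
  97: 97 − 1² = 96, 97 − 2² = 93, 97 − 3² = 88, 97 − 4² = 81 = 9² ⇒ 97 = 4² + 9².
  Combine using the Brahmagupta–Fibonacci identity (a² + b²)(c² + d²) = (ac − bd)² + (ad + bc)² = (ac + bd)² + (ad − bc)²:
  41 · 97 = 3977: from (4² + 5²)(4² + 9²), take (4·4 − 5·9, 4·9 + 5·4) = (16 − 45, 36 + 20) = (-29, 56); dropping signs (only squares matter) gives (29, 56); check 29² + 56² = 841 + 3136 = 3977 ✓.
Step 4: Order so x ≤ y and verify: 29² + 56² = 841 + 3136 = 3977 = n. ✓

n = 3977 = 29² + 56² (one valid representation with x ≤ y).


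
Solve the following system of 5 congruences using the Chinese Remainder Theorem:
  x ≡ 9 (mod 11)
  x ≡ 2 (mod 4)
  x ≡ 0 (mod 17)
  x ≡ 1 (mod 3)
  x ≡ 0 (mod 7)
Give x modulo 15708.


Product of moduli M = 11 · 4 · 17 · 3 · 7 = 15708.
Merge one congruence at a time:
  Start: x ≡ 9 (mod 11).
  Combine with x ≡ 2 (mod 4); new modulus lcm = 44.
    Write x = 9 + 11·t and substitute into x ≡ 2 (mod 4): 11·t ≡ 2 − 9 = -7 (mod 4).
    Reduce coefficients mod 4: 3·t ≡ 1 (mod 4).
    The inverse of 3 mod 4 is 3 (since 3·3 = 9 = 2·4 + 1), so t ≡ 3·1 = 3 ≡ 3 (mod 4).
    Then x = 9 + 11·3 = 42, valid modulo lcm(11, 4) = 44: x ≡ 42 (mod 44).
  Combine with x ≡ 0 (mod 17); new modulus lcm = 748.
    Write x = 42 + 44·t and substitute into x ≡ 0 (mod 17): 44·t ≡ 0 − 42 = -42 (mod 17).
    Reduce coefficients mod 17: 10·t ≡ 9 (mod 17).
    The inverse of 10 mod 17 is 12 (since 10·12 = 120 = 7·17 + 1), so t ≡ 12·9 = 108 ≡ 6 (mod 17).
    Then x = 42 + 44·6 = 306, valid modulo lcm(44, 17) = 748: x ≡ 306 (mod 748).
  Combine with x ≡ 1 (mod 3); new modulus lcm = 2244.
    Write x = 306 + 748·t and substitute into x ≡ 1 (mod 3): 748·t ≡ 1 − 306 = -305 (mod 3).
    Reduce coefficients mod 3: 1·t ≡ 1 (mod 3).
    So t ≡ 1 (mod 3).
    Then x = 306 + 748·1 = 1054, valid modulo lcm(748, 3) = 2244: x ≡ 1054 (mod 2244).
  Combine with x ≡ 0 (mod 7); new modulus lcm = 15708.
    Write x = 1054 + 2244·t and substitute into x ≡ 0 (mod 7): 2244·t ≡ 0 − 1054 = -1054 (mod 7).
    Reduce coefficients mod 7: 4·t ≡ 3 (mod 7).
    The inverse of 4 mod 7 is 2 (since 4·2 = 8 = 1·7 + 1), so t ≡ 2·3 = 6 ≡ 6 (mod 7).
    Then x = 1054 + 2244·6 = 14518, valid modulo lcm(2244, 7) = 15708: x ≡ 14518 (mod 15708).
Verify against each original: 14518 mod 11 = 9, 14518 mod 4 = 2, 14518 mod 17 = 0, 14518 mod 3 = 1, 14518 mod 7 = 0.

x ≡ 14518 (mod 15708).


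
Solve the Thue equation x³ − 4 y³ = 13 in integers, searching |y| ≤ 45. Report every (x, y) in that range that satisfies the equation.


The equation is x³ - 4y³ = 13. For fixed y, x³ = 4·y³ + 13, so a solution requires the RHS to be a perfect cube.
Strategy: iterate y from -45 to 45, compute RHS = 4·y³ + 13, and check whether it is a (positive or negative) perfect cube.
Check small values of y:
  y = 0: RHS = 13 is not a perfect cube.
  y = 1: RHS = 17 is not a perfect cube.
  y = -1: RHS = 9 is not a perfect cube.
  y = 2: RHS = 45 is not a perfect cube.
  y = -2: RHS = -19 is not a perfect cube.
  y = 3: RHS = 121 is not a perfect cube.
  y = -3: RHS = -95 is not a perfect cube.
Continuing the search up to |y| = 45 finds no solutions either.
No (x, y) in the scanned range satisfies the equation.

No integer solutions with |y| ≤ 45.


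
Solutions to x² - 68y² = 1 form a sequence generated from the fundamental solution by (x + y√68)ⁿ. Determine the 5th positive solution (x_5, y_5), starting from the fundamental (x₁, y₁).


Step 1: Find the fundamental solution (x₁, y₁) of x² - 68y² = 1.
  Expand √68 as a continued fraction. a₀ = ⌊√68⌋ = 8; iterate m_{k+1} = d_k·a_k − m_k, d_{k+1} = (68 − m_{k+1}²)/d_k, a_{k+1} = ⌊(a₀ + m_{k+1})/d_{k+1}⌋ (starting m₀ = 0, d₀ = 1), with convergents p_k = a_k·p_{k-1} + p_{k-2}, q_k = a_k·q_{k-1} + q_{k-2} (p₋₁ = 1, q₋₁ = 0):
  k = 0: a₀ = 8; p₀/q₀ = 8/1; p₀² − 68·q₀² = 64 − 68 = -4.
  k = 1: m = 8, d = 4, a = ⌊(8 + 8)/4⌋ = 4; p/q = (4·8 + 1)/(4·1 + 0) = 33/4; p² − 68·q² = 1089 − 1088 = 1.
  The first convergent with p² − 68·q² = 1 gives the fundamental solution (x₁, y₁) = (33, 4).
Step 2: Apply the recurrence (x_{n+1}, y_{n+1}) = (x₁x_n + 68y₁y_n, x₁y_n + y₁x_n) repeatedly.
  From (x_1, y_1) = (33, 4): x_2 = 33·33 + 68·4·4 = 2177; y_2 = 33·4 + 4·33 = 264.
  From (x_2, y_2) = (2177, 264): x_3 = 33·2177 + 68·4·264 = 143649; y_3 = 33·264 + 4·2177 = 17420.
  From (x_3, y_3) = (143649, 17420): x_4 = 33·143649 + 68·4·17420 = 9478657; y_4 = 33·17420 + 4·143649 = 1149456.
  From (x_4, y_4) = (9478657, 1149456): x_5 = 33·9478657 + 68·4·1149456 = 625447713; y_5 = 33·1149456 + 4·9478657 = 75846676.
Step 3: Verify x_5² - 68·y_5² = 391184841696930369 - 391184841696930368 = 1 (should be 1). ✓

(x_1, y_1) = (33, 4); (x_5, y_5) = (625447713, 75846676).


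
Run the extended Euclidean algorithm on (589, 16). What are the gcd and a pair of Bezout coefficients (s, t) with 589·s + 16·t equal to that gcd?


Euclidean algorithm on (589, 16) — divide until remainder is 0:
  589 = 36 · 16 + 13
  16 = 1 · 13 + 3
  13 = 4 · 3 + 1
  3 = 3 · 1 + 0
gcd(589, 16) = 1.
Track Bezout coefficients alongside the remainders: start with r₀ = 589 = a·1 + b·0 (s = 1, t = 0) and r₁ = 16 = a·0 + b·1 (s = 0, t = 1); each new remainder r_{k+1} = r_{k-1} − q_k·r_k inherits s_{k+1} = s_{k-1} − q_k·s_k, t_{k+1} = t_{k-1} − q_k·t_k, so r_k = a·s_k + b·t_k at every step:
  q = 36: r = 13, s = 1 − 36·0 = 1, t = 0 − 36·1 = -36  (check: 589·1 + 16·(-36) = 13)
  q = 1: r = 3, s = 0 − 1·1 = -1, t = 1 − 1·(-36) = 37  (check: 589·(-1) + 16·37 = 3)
  q = 4: r = 1, s = 1 − 4·(-1) = 5, t = -36 − 4·37 = -184  (check: 589·5 + 16·(-184) = 1)
The row with r = 1 (the gcd) gives the Bezout coefficients s = 5, t = -184.
Result: 589 · (5) + 16 · (-184) = 1.

gcd(589, 16) = 1; s = 5, t = -184 (check: 589·5 + 16·(-184) = 1).


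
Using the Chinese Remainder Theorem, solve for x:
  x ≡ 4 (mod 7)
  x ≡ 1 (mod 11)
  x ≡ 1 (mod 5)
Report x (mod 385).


Moduli 7, 11, 5 are pairwise coprime; by CRT there is a unique solution modulo M = 7 · 11 · 5 = 385.
Solve pairwise, accumulating the modulus:
  Start with x ≡ 4 (mod 7).
  Combine with x ≡ 1 (mod 11): since gcd(7, 11) = 1, we get a unique residue mod 77.
    Write x = 4 + 7·t and substitute into x ≡ 1 (mod 11): 7·t ≡ 1 − 4 = -3 (mod 11).
    Reduce coefficients mod 11: 7·t ≡ 8 (mod 11).
    The inverse of 7 mod 11 is 8 (since 7·8 = 56 = 5·11 + 1), so t ≡ 8·8 = 64 ≡ 9 (mod 11).
    Then x = 4 + 7·9 = 67, valid modulo lcm(7, 11) = 77: x ≡ 67 (mod 77).
  Combine with x ≡ 1 (mod 5): since gcd(77, 5) = 1, we get a unique residue mod 385.
    Write x = 67 + 77·t and substitute into x ≡ 1 (mod 5): 77·t ≡ 1 − 67 = -66 (mod 5).
    Reduce coefficients mod 5: 2·t ≡ 4 (mod 5).
    The inverse of 2 mod 5 is 3 (since 2·3 = 6 = 1·5 + 1), so t ≡ 3·4 = 12 ≡ 2 (mod 5).
    Then x = 67 + 77·2 = 221, valid modulo lcm(77, 5) = 385: x ≡ 221 (mod 385).
Verify: 221 mod 7 = 4 ✓, 221 mod 11 = 1 ✓, 221 mod 5 = 1 ✓.

x ≡ 221 (mod 385).


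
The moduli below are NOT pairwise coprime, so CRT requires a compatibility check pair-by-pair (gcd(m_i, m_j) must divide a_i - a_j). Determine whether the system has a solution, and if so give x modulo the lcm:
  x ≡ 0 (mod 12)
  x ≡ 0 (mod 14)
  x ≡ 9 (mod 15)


Moduli 12, 14, 15 are not pairwise coprime, so CRT works modulo lcm(m_i) when all pairwise compatibility conditions hold.
Pairwise compatibility: gcd(m_i, m_j) must divide a_i - a_j for every pair.
Merge one congruence at a time:
  Start: x ≡ 0 (mod 12).
  Combine with x ≡ 0 (mod 14): gcd(12, 14) = 2; 0 - 0 = 0, which IS divisible by 2, so compatible.
    Write x = 0 + 12·t and substitute into x ≡ 0 (mod 14): 12·t ≡ 0 − 0 = 0 (mod 14).
    Divide the congruence (and modulus) by g = 2: 6·t ≡ 0 (mod 7).
    The inverse of 6 mod 7 is 6 (since 6·6 = 36 = 5·7 + 1), so t ≡ 6·0 = 0 ≡ 0 (mod 7).
    Then x = 0 + 12·0 = 0, valid modulo lcm(12, 14) = 84: x ≡ 0 (mod 84).
  Combine with x ≡ 9 (mod 15): gcd(84, 15) = 3; 9 - 0 = 9, which IS divisible by 3, so compatible.
    Write x = 0 + 84·t and substitute into x ≡ 9 (mod 15): 84·t ≡ 9 − 0 = 9 (mod 15).
    Divide the congruence (and modulus) by g = 3: 28·t ≡ 3 (mod 5).
    Reduce coefficients mod 5: 3·t ≡ 3 (mod 5).
    The inverse of 3 mod 5 is 2 (since 3·2 = 6 = 1·5 + 1), so t ≡ 2·3 = 6 ≡ 1 (mod 5).
    Then x = 0 + 84·1 = 84, valid modulo lcm(84, 15) = 420: x ≡ 84 (mod 420).
Verify: 84 mod 12 = 0, 84 mod 14 = 0, 84 mod 15 = 9.

x ≡ 84 (mod 420).


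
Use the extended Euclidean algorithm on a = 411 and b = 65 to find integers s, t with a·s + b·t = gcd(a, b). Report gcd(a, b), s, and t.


Euclidean algorithm on (411, 65) — divide until remainder is 0:
  411 = 6 · 65 + 21
  65 = 3 · 21 + 2
  21 = 10 · 2 + 1
  2 = 2 · 1 + 0
gcd(411, 65) = 1.
Track Bezout coefficients alongside the remainders: start with r₀ = 411 = a·1 + b·0 (s = 1, t = 0) and r₁ = 65 = a·0 + b·1 (s = 0, t = 1); each new remainder r_{k+1} = r_{k-1} − q_k·r_k inherits s_{k+1} = s_{k-1} − q_k·s_k, t_{k+1} = t_{k-1} − q_k·t_k, so r_k = a·s_k + b·t_k at every step:
  q = 6: r = 21, s = 1 − 6·0 = 1, t = 0 − 6·1 = -6  (check: 411·1 + 65·(-6) = 21)
  q = 3: r = 2, s = 0 − 3·1 = -3, t = 1 − 3·(-6) = 19  (check: 411·(-3) + 65·19 = 2)
  q = 10: r = 1, s = 1 − 10·(-3) = 31, t = -6 − 10·19 = -196  (check: 411·31 + 65·(-196) = 1)
The row with r = 1 (the gcd) gives the Bezout coefficients s = 31, t = -196.
Result: 411 · (31) + 65 · (-196) = 1.

gcd(411, 65) = 1; s = 31, t = -196 (check: 411·31 + 65·(-196) = 1).


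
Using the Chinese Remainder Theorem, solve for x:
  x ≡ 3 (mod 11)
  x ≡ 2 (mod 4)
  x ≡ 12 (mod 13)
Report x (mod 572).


Moduli 11, 4, 13 are pairwise coprime; by CRT there is a unique solution modulo M = 11 · 4 · 13 = 572.
Solve pairwise, accumulating the modulus:
  Start with x ≡ 3 (mod 11).
  Combine with x ≡ 2 (mod 4): since gcd(11, 4) = 1, we get a unique residue mod 44.
    Write x = 3 + 11·t and substitute into x ≡ 2 (mod 4): 11·t ≡ 2 − 3 = -1 (mod 4).
    Reduce coefficients mod 4: 3·t ≡ 3 (mod 4).
    The inverse of 3 mod 4 is 3 (since 3·3 = 9 = 2·4 + 1), so t ≡ 3·3 = 9 ≡ 1 (mod 4).
    Then x = 3 + 11·1 = 14, valid modulo lcm(11, 4) = 44: x ≡ 14 (mod 44).
  Combine with x ≡ 12 (mod 13): since gcd(44, 13) = 1, we get a unique residue mod 572.
    Write x = 14 + 44·t and substitute into x ≡ 12 (mod 13): 44·t ≡ 12 − 14 = -2 (mod 13).
    Reduce coefficients mod 13: 5·t ≡ 11 (mod 13).
    The inverse of 5 mod 13 is 8 (since 5·8 = 40 = 3·13 + 1), so t ≡ 8·11 = 88 ≡ 10 (mod 13).
    Then x = 14 + 44·10 = 454, valid modulo lcm(44, 13) = 572: x ≡ 454 (mod 572).
Verify: 454 mod 11 = 3 ✓, 454 mod 4 = 2 ✓, 454 mod 13 = 12 ✓.

x ≡ 454 (mod 572).


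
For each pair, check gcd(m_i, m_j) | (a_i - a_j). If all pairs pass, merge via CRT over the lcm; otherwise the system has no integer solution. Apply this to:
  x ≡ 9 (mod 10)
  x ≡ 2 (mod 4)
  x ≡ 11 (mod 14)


Moduli 10, 4, 14 are not pairwise coprime, so CRT works modulo lcm(m_i) when all pairwise compatibility conditions hold.
Pairwise compatibility: gcd(m_i, m_j) must divide a_i - a_j for every pair.
Merge one congruence at a time:
  Start: x ≡ 9 (mod 10).
  Combine with x ≡ 2 (mod 4): gcd(10, 4) = 2, and 2 - 9 = -7 is NOT divisible by 2.
    ⇒ system is inconsistent (no integer solution).

No solution (the system is inconsistent).


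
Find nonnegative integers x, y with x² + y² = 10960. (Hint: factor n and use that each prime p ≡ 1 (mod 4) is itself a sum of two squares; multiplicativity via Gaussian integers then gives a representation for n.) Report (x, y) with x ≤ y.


Step 1: Factor n = 10960 = 2^4 · 5 · 137.
Step 2: Check the mod-4 condition on each prime factor: 2 = 2 (special); 5 ≡ 1 (mod 4), exponent 1; 137 ≡ 1 (mod 4), exponent 1.
All primes ≡ 3 (mod 4) appear to even exponent (or don't appear), so by the two-squares theorem n IS expressible as a sum of two squares.
Step 3: Build a representation. Group n = k² · m with k = 4 and m = 5 · 137 = 685 (a product of primes ≡ 1 (mod 4)); a representation of m scales to one of n via (k·x)² + (k·y)² = k²(x² + y²). Each prime p ≡ 1 (mod 4) is itself a sum of two squares; find a² by testing p − a² for a perfect square:
  5: 5 − 1² = 4 = 2² ⇒ 5 = 1² + 2².
  137: 137 − 1² = 136, 137 − 2² = 133, 137 − 3² = 128, 137 − 4² = 121 = 11² ⇒ 137 = 4² + 11².
  Combine using the Brahmagupta–Fibonacci identity (a² + b²)(c² + d²) = (ac − bd)² + (ad + bc)² = (ac + bd)² + (ad − bc)²:
  5 · 137 = 685: from (1² + 2²)(4² + 11²), take (1·4 − 2·11, 1·11 + 2·4) = (4 − 22, 11 + 8) = (-18, 19); dropping signs (only squares matter) gives (18, 19); check 18² + 19² = 324 + 361 = 685 ✓.
  Scale by k = 4: (4·18, 4·19) = (72, 76).
Step 4: Order so x ≤ y and verify: 72² + 76² = 5184 + 5776 = 10960 = n. ✓

n = 10960 = 72² + 76² (one valid representation with x ≤ y).


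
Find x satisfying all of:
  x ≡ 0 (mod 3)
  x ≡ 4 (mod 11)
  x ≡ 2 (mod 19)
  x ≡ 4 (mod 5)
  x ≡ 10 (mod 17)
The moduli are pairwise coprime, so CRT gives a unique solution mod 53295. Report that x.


Product of moduli M = 3 · 11 · 19 · 5 · 17 = 53295.
Merge one congruence at a time:
  Start: x ≡ 0 (mod 3).
  Combine with x ≡ 4 (mod 11); new modulus lcm = 33.
    Write x = 0 + 3·t and substitute into x ≡ 4 (mod 11): 3·t ≡ 4 − 0 = 4 (mod 11).
    The inverse of 3 mod 11 is 4 (since 3·4 = 12 = 1·11 + 1), so t ≡ 4·4 = 16 ≡ 5 (mod 11).
    Then x = 0 + 3·5 = 15, valid modulo lcm(3, 11) = 33: x ≡ 15 (mod 33).
  Combine with x ≡ 2 (mod 19); new modulus lcm = 627.
    Write x = 15 + 33·t and substitute into x ≡ 2 (mod 19): 33·t ≡ 2 − 15 = -13 (mod 19).
    Reduce coefficients mod 19: 14·t ≡ 6 (mod 19).
    The inverse of 14 mod 19 is 15 (since 14·15 = 210 = 11·19 + 1), so t ≡ 15·6 = 90 ≡ 14 (mod 19).
    Then x = 15 + 33·14 = 477, valid modulo lcm(33, 19) = 627: x ≡ 477 (mod 627).
  Combine with x ≡ 4 (mod 5); new modulus lcm = 3135.
    Write x = 477 + 627·t and substitute into x ≡ 4 (mod 5): 627·t ≡ 4 − 477 = -473 (mod 5).
    Reduce coefficients mod 5: 2·t ≡ 2 (mod 5).
    The inverse of 2 mod 5 is 3 (since 2·3 = 6 = 1·5 + 1), so t ≡ 3·2 = 6 ≡ 1 (mod 5).
    Then x = 477 + 627·1 = 1104, valid modulo lcm(627, 5) = 3135: x ≡ 1104 (mod 3135).
  Combine with x ≡ 10 (mod 17); new modulus lcm = 53295.
    Write x = 1104 + 3135·t and substitute into x ≡ 10 (mod 17): 3135·t ≡ 10 − 1104 = -1094 (mod 17).
    Reduce coefficients mod 17: 7·t ≡ 11 (mod 17).
    The inverse of 7 mod 17 is 5 (since 7·5 = 35 = 2·17 + 1), so t ≡ 5·11 = 55 ≡ 4 (mod 17).
    Then x = 1104 + 3135·4 = 13644, valid modulo lcm(3135, 17) = 53295: x ≡ 13644 (mod 53295).
Verify against each original: 13644 mod 3 = 0, 13644 mod 11 = 4, 13644 mod 19 = 2, 13644 mod 5 = 4, 13644 mod 17 = 10.

x ≡ 13644 (mod 53295).


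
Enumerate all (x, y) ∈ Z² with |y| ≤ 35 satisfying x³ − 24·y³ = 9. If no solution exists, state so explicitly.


The equation is x³ - 24y³ = 9. For fixed y, x³ = 24·y³ + 9, so a solution requires the RHS to be a perfect cube.
Strategy: iterate y from -35 to 35, compute RHS = 24·y³ + 9, and check whether it is a (positive or negative) perfect cube.
Check small values of y:
  y = 0: RHS = 9 is not a perfect cube.
  y = 1: RHS = 33 is not a perfect cube.
  y = -1: RHS = -15 is not a perfect cube.
  y = 2: RHS = 201 is not a perfect cube.
  y = -2: RHS = -183 is not a perfect cube.
  y = 3: RHS = 657 is not a perfect cube.
  y = -3: RHS = -639 is not a perfect cube.
Continuing the search up to |y| = 35 finds no solutions either.
No (x, y) in the scanned range satisfies the equation.

No integer solutions with |y| ≤ 35.


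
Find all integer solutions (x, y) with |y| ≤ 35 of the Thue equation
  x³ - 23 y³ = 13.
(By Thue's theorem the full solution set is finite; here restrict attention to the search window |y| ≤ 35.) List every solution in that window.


The equation is x³ - 23y³ = 13. For fixed y, x³ = 23·y³ + 13, so a solution requires the RHS to be a perfect cube.
Strategy: iterate y from -35 to 35, compute RHS = 23·y³ + 13, and check whether it is a (positive or negative) perfect cube.
Check small values of y:
  y = 0: RHS = 13 is not a perfect cube.
  y = 1: RHS = 36 is not a perfect cube.
  y = -1: RHS = -10 is not a perfect cube.
  y = 2: RHS = 197 is not a perfect cube.
  y = -2: RHS = -171 is not a perfect cube.
  y = 3: RHS = 634 is not a perfect cube.
  y = -3: RHS = -608 is not a perfect cube.
Continuing the search up to |y| = 35 finds no solutions either.
No (x, y) in the scanned range satisfies the equation.

No integer solutions with |y| ≤ 35.


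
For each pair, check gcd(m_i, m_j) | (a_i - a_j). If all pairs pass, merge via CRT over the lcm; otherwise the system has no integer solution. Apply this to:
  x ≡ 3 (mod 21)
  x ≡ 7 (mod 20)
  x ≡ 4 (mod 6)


Moduli 21, 20, 6 are not pairwise coprime, so CRT works modulo lcm(m_i) when all pairwise compatibility conditions hold.
Pairwise compatibility: gcd(m_i, m_j) must divide a_i - a_j for every pair.
Merge one congruence at a time:
  Start: x ≡ 3 (mod 21).
  Combine with x ≡ 7 (mod 20): gcd(21, 20) = 1; 7 - 3 = 4, which IS divisible by 1, so compatible.
    Write x = 3 + 21·t and substitute into x ≡ 7 (mod 20): 21·t ≡ 7 − 3 = 4 (mod 20).
    Reduce coefficients mod 20: 1·t ≡ 4 (mod 20).
    So t ≡ 4 (mod 20).
    Then x = 3 + 21·4 = 87, valid modulo lcm(21, 20) = 420: x ≡ 87 (mod 420).
  Combine with x ≡ 4 (mod 6): gcd(420, 6) = 6, and 4 - 87 = -83 is NOT divisible by 6.
    ⇒ system is inconsistent (no integer solution).

No solution (the system is inconsistent).


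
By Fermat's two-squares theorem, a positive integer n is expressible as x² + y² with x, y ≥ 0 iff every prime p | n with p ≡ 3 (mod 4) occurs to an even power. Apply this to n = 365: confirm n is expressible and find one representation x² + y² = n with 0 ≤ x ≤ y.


Step 1: Factor n = 365 = 5 · 73.
Step 2: Check the mod-4 condition on each prime factor: 5 ≡ 1 (mod 4), exponent 1; 73 ≡ 1 (mod 4), exponent 1.
All primes ≡ 3 (mod 4) appear to even exponent (or don't appear), so by the two-squares theorem n IS expressible as a sum of two squares.
Step 3: Build a representation. Here n = 5 · 73 is a product of primes ≡ 1 (mod 4). Each prime p ≡ 1 (mod 4) is itself a sum of two squares; find a² by testing p − a² for a perfect square:
  5: 5 − 1² = 4 = 2² ⇒ 5 = 1² + 2².
  73: 73 − 1² = 72, 73 − 2² = 69, 73 − 3² = 64 = 8² ⇒ 73 = 3² + 8².
  Combine using the Brahmagupta–Fibonacci identity (a² + b²)(c² + d²) = (ac − bd)² + (ad + bc)² = (ac + bd)² + (ad − bc)²:
  5 · 73 = 365: from (1² + 2²)(3² + 8²), take (1·3 − 2·8, 1·8 + 2·3) = (3 − 16, 8 + 6) = (-13, 14); dropping signs (only squares matter) gives (13, 14); check 13² + 14² = 169 + 196 = 365 ✓.
Step 4: Order so x ≤ y and verify: 13² + 14² = 169 + 196 = 365 = n. ✓

n = 365 = 13² + 14² (one valid representation with x ≤ y).


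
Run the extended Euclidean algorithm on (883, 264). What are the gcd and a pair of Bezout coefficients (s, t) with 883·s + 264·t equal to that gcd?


Euclidean algorithm on (883, 264) — divide until remainder is 0:
  883 = 3 · 264 + 91
  264 = 2 · 91 + 82
  91 = 1 · 82 + 9
  82 = 9 · 9 + 1
  9 = 9 · 1 + 0
gcd(883, 264) = 1.
Track Bezout coefficients alongside the remainders: start with r₀ = 883 = a·1 + b·0 (s = 1, t = 0) and r₁ = 264 = a·0 + b·1 (s = 0, t = 1); each new remainder r_{k+1} = r_{k-1} − q_k·r_k inherits s_{k+1} = s_{k-1} − q_k·s_k, t_{k+1} = t_{k-1} − q_k·t_k, so r_k = a·s_k + b·t_k at every step:
  q = 3: r = 91, s = 1 − 3·0 = 1, t = 0 − 3·1 = -3  (check: 883·1 + 264·(-3) = 91)
  q = 2: r = 82, s = 0 − 2·1 = -2, t = 1 − 2·(-3) = 7  (check: 883·(-2) + 264·7 = 82)
  q = 1: r = 9, s = 1 − 1·(-2) = 3, t = -3 − 1·7 = -10  (check: 883·3 + 264·(-10) = 9)
  q = 9: r = 1, s = -2 − 9·3 = -29, t = 7 − 9·(-10) = 97  (check: 883·(-29) + 264·97 = 1)
The row with r = 1 (the gcd) gives the Bezout coefficients s = -29, t = 97.
Result: 883 · (-29) + 264 · (97) = 1.

gcd(883, 264) = 1; s = -29, t = 97 (check: 883·(-29) + 264·97 = 1).


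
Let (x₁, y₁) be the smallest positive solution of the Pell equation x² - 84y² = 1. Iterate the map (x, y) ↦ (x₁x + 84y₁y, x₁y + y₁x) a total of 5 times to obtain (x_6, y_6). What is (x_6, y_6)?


Step 1: Find the fundamental solution (x₁, y₁) of x² - 84y² = 1.
  Expand √84 as a continued fraction. a₀ = ⌊√84⌋ = 9; iterate m_{k+1} = d_k·a_k − m_k, d_{k+1} = (84 − m_{k+1}²)/d_k, a_{k+1} = ⌊(a₀ + m_{k+1})/d_{k+1}⌋ (starting m₀ = 0, d₀ = 1), with convergents p_k = a_k·p_{k-1} + p_{k-2}, q_k = a_k·q_{k-1} + q_{k-2} (p₋₁ = 1, q₋₁ = 0):
  k = 0: a₀ = 9; p₀/q₀ = 9/1; p₀² − 84·q₀² = 81 − 84 = -3.
  k = 1: m = 9, d = 3, a = ⌊(9 + 9)/3⌋ = 6; p/q = (6·9 + 1)/(6·1 + 0) = 55/6; p² − 84·q² = 3025 − 3024 = 1.
  The first convergent with p² − 84·q² = 1 gives the fundamental solution (x₁, y₁) = (55, 6).
Step 2: Apply the recurrence (x_{n+1}, y_{n+1}) = (x₁x_n + 84y₁y_n, x₁y_n + y₁x_n) repeatedly.
  From (x_1, y_1) = (55, 6): x_2 = 55·55 + 84·6·6 = 6049; y_2 = 55·6 + 6·55 = 660.
  From (x_2, y_2) = (6049, 660): x_3 = 55·6049 + 84·6·660 = 665335; y_3 = 55·660 + 6·6049 = 72594.
  From (x_3, y_3) = (665335, 72594): x_4 = 55·665335 + 84·6·72594 = 73180801; y_4 = 55·72594 + 6·665335 = 7984680.
  From (x_4, y_4) = (73180801, 7984680): x_5 = 55·73180801 + 84·6·7984680 = 8049222775; y_5 = 55·7984680 + 6·73180801 = 878242206.
  From (x_5, y_5) = (8049222775, 878242206): x_6 = 55·8049222775 + 84·6·878242206 = 885341324449; y_6 = 55·878242206 + 6·8049222775 = 96598657980.
Step 3: Verify x_6² - 84·y_6² = 783829260777109485153601 - 783829260777109485153600 = 1 (should be 1). ✓

(x_1, y_1) = (55, 6); (x_6, y_6) = (885341324449, 96598657980).


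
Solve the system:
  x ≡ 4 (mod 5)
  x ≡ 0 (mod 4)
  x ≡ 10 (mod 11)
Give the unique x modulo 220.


Moduli 5, 4, 11 are pairwise coprime; by CRT there is a unique solution modulo M = 5 · 4 · 11 = 220.
Solve pairwise, accumulating the modulus:
  Start with x ≡ 4 (mod 5).
  Combine with x ≡ 0 (mod 4): since gcd(5, 4) = 1, we get a unique residue mod 20.
    Write x = 4 + 5·t and substitute into x ≡ 0 (mod 4): 5·t ≡ 0 − 4 = -4 (mod 4).
    Reduce coefficients mod 4: 1·t ≡ 0 (mod 4).
    So t ≡ 0 (mod 4).
    Then x = 4 + 5·0 = 4, valid modulo lcm(5, 4) = 20: x ≡ 4 (mod 20).
  Combine with x ≡ 10 (mod 11): since gcd(20, 11) = 1, we get a unique residue mod 220.
    Write x = 4 + 20·t and substitute into x ≡ 10 (mod 11): 20·t ≡ 10 − 4 = 6 (mod 11).
    Reduce coefficients mod 11: 9·t ≡ 6 (mod 11).
    The inverse of 9 mod 11 is 5 (since 9·5 = 45 = 4·11 + 1), so t ≡ 5·6 = 30 ≡ 8 (mod 11).
    Then x = 4 + 20·8 = 164, valid modulo lcm(20, 11) = 220: x ≡ 164 (mod 220).
Verify: 164 mod 5 = 4 ✓, 164 mod 4 = 0 ✓, 164 mod 11 = 10 ✓.

x ≡ 164 (mod 220).
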